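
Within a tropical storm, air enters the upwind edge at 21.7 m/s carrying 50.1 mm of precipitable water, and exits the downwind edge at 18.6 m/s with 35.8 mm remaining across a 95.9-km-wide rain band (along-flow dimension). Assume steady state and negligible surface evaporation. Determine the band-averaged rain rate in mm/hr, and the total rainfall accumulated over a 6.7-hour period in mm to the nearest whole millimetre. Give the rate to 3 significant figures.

Column moisture flux per unit crosswind length is F = V × PW.
Inflow: F_in = 21.7 × 50.1 = 1087.17 mm·m/s
Outflow: F_out = 18.6 × 35.8 = 665.88 mm·m/s
Steady-state rate R = (F_in − F_out)/L = (1087.17 − 665.88) / 95900 m = 4.393e-03 mm/s.
R = 4.393e-03 × 3600 = 15.8 mm/hr.
Over 6.7 h: total = 15.8 × 6.7 = 105.86 ≈ 106 mm.

R ≈ 15.8 mm/hr; total ≈ 106 mm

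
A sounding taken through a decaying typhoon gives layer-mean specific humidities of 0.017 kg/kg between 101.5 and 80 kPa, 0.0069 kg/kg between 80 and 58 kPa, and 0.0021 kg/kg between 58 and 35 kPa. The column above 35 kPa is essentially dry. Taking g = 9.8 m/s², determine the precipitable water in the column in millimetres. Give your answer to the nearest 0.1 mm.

PW ≈ 57.7 mm

Precipitable water is the column-integrated vapour mass per unit area: PW = (1/g) Σ q̄ Δp, with q in kg/kg and Δp in Pa (1 kg/m² of water = 1 mm).
Layer 101.5–80 kPa: Δp = 215 hPa = 21500 Pa, q̄ = 0.017 kg/kg → 0.017 × 21500 / 9.8 = 37.30 mm
Layer 80–58 kPa: Δp = 220 hPa = 22000 Pa, q̄ = 0.0069 kg/kg → 0.0069 × 22000 / 9.8 = 15.49 mm
Layer 58–35 kPa: Δp = 230 hPa = 23000 Pa, q̄ = 0.0021 kg/kg → 0.0021 × 23000 / 9.8 = 4.93 mm
PW = 37.30 + 15.49 + 4.93 = 57.72 ≈ 57.7 mm.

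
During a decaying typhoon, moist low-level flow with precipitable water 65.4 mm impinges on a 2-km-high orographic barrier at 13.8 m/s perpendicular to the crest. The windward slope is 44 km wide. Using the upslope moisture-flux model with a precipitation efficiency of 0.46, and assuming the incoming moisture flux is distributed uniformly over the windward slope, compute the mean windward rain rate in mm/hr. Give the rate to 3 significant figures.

Incoming column moisture flux per unit ridge length: F = V × PW = 13.8 × 65.4 = 902.52 mm·m/s.
Spread over the 44 km slope with efficiency ε = 0.46: R = ε·F/W = 0.46 × 902.52 / 44000 m = 9.435e-03 mm/s.
R = 9.435e-03 × 3600 = 34.0 mm/hr.

R ≈ 34.0 mm/hr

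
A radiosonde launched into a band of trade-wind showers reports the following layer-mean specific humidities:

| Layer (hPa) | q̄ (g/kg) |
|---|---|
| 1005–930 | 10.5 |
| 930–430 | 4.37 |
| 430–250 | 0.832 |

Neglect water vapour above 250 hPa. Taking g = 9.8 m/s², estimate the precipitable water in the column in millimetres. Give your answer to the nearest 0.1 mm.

Precipitable water is the column-integrated vapour mass per unit area: PW = (1/g) Σ q̄ Δp, with q in kg/kg and Δp in Pa (1 kg/m² of water = 1 mm).
Layer 1005–930 hPa: Δp = 75 hPa = 7500 Pa, q̄ = 0.0105 kg/kg → 0.0105 × 7500 / 9.8 = 8.04 mm
Layer 930–430 hPa: Δp = 500 hPa = 50000 Pa, q̄ = 0.00437 kg/kg → 0.00437 × 50000 / 9.8 = 22.30 mm
Layer 430–250 hPa: Δp = 180 hPa = 18000 Pa, q̄ = 0.000832 kg/kg → 0.000832 × 18000 / 9.8 = 1.53 mm
PW = 8.04 + 22.30 + 1.53 = 31.87 ≈ 31.9 mm.

PW ≈ 31.9 mm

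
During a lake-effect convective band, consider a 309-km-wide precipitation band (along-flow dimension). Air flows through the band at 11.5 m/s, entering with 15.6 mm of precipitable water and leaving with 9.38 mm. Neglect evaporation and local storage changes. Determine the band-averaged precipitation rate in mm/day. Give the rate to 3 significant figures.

Column moisture flux per unit crosswind length is F = V × PW.
Inflow: F_in = 11.5 × 15.6 = 179.4 mm·m/s
Outflow: F_out = 11.5 × 9.38 = 107.87 mm·m/s
Steady-state rate R = (F_in − F_out)/L = (179.4 − 107.87) / 309000 m = 2.315e-04 mm/s.
R = 2.315e-04 × 3600 × 24 = 20.0 mm/day.

R ≈ 20.0 mm/day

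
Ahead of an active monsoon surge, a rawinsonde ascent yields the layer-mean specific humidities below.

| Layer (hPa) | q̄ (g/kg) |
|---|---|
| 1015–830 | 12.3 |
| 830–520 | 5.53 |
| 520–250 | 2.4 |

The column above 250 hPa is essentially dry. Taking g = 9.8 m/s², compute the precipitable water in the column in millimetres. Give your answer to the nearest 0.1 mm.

Precipitable water is the column-integrated vapour mass per unit area: PW = (1/g) Σ q̄ Δp, with q in kg/kg and Δp in Pa (1 kg/m² of water = 1 mm).
Layer 1015–830 hPa: Δp = 185 hPa = 18500 Pa, q̄ = 0.0123 kg/kg → 0.0123 × 18500 / 9.8 = 23.22 mm
Layer 830–520 hPa: Δp = 310 hPa = 31000 Pa, q̄ = 0.00553 kg/kg → 0.00553 × 31000 / 9.8 = 17.49 mm
Layer 520–250 hPa: Δp = 270 hPa = 27000 Pa, q̄ = 0.0024 kg/kg → 0.0024 × 27000 / 9.8 = 6.61 mm
PW = 23.22 + 17.49 + 6.61 = 47.32 ≈ 47.3 mm.

PW ≈ 47.3 mm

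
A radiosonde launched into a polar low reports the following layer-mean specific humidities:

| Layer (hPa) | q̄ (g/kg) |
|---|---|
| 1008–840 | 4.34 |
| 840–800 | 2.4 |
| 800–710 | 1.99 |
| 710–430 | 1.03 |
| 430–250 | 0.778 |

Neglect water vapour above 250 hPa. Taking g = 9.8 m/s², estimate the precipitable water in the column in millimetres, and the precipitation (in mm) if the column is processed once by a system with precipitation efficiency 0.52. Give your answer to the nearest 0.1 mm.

Precipitable water is the column-integrated vapour mass per unit area: PW = (1/g) Σ q̄ Δp, with q in kg/kg and Δp in Pa (1 kg/m² of water = 1 mm).
Layer 1008–840 hPa: Δp = 168 hPa = 16800 Pa, q̄ = 0.00434 kg/kg → 0.00434 × 16800 / 9.8 = 7.44 mm
Layer 840–800 hPa: Δp = 40 hPa = 4000 Pa, q̄ = 0.0024 kg/kg → 0.0024 × 4000 / 9.8 = 0.98 mm
Layer 800–710 hPa: Δp = 90 hPa = 9000 Pa, q̄ = 0.00199 kg/kg → 0.00199 × 9000 / 9.8 = 1.83 mm
Layer 710–430 hPa: Δp = 280 hPa = 28000 Pa, q̄ = 0.00103 kg/kg → 0.00103 × 28000 / 9.8 = 2.94 mm
Layer 430–250 hPa: Δp = 180 hPa = 18000 Pa, q̄ = 0.000778 kg/kg → 0.000778 × 18000 / 9.8 = 1.43 mm
PW = 7.44 + 0.98 + 1.83 + 2.94 + 1.43 = 14.62 ≈ 14.6 mm.
Precipitation = ε × PW = 0.52 × 14.6 = 7.6 mm.

PW ≈ 14.6 mm; precipitation ≈ 7.6 mm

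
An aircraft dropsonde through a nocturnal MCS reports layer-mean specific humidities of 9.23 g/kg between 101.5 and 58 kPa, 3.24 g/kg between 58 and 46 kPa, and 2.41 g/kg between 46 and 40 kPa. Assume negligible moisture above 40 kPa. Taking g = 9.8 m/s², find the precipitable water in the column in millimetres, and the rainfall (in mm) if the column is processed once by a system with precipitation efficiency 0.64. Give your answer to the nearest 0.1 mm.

Precipitable water is the column-integrated vapour mass per unit area: PW = (1/g) Σ q̄ Δp, with q in kg/kg and Δp in Pa (1 kg/m² of water = 1 mm).
Layer 101.5–58 kPa: Δp = 435 hPa = 43500 Pa, q̄ = 0.00923 kg/kg → 0.00923 × 43500 / 9.8 = 40.97 mm
Layer 58–46 kPa: Δp = 120 hPa = 12000 Pa, q̄ = 0.00324 kg/kg → 0.00324 × 12000 / 9.8 = 3.97 mm
Layer 46–40 kPa: Δp = 60 hPa = 6000 Pa, q̄ = 0.00241 kg/kg → 0.00241 × 6000 / 9.8 = 1.48 mm
PW = 40.97 + 3.97 + 1.48 = 46.42 ≈ 46.4 mm.
Rainfall = ε × PW = 0.64 × 46.4 = 29.7 mm.

PW ≈ 46.4 mm; rainfall ≈ 29.7 mm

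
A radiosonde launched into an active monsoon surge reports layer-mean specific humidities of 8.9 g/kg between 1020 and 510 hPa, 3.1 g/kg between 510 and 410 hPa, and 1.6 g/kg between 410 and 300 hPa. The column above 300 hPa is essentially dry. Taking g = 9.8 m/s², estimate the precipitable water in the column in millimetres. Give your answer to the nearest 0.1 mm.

Precipitable water is the column-integrated vapour mass per unit area: PW = (1/g) Σ q̄ Δp, with q in kg/kg and Δp in Pa (1 kg/m² of water = 1 mm).
Layer 1020–510 hPa: Δp = 510 hPa = 51000 Pa, q̄ = 0.0089 kg/kg → 0.0089 × 51000 / 9.8 = 46.32 mm
Layer 510–410 hPa: Δp = 100 hPa = 10000 Pa, q̄ = 0.0031 kg/kg → 0.0031 × 10000 / 9.8 = 3.16 mm
Layer 410–300 hPa: Δp = 110 hPa = 11000 Pa, q̄ = 0.0016 kg/kg → 0.0016 × 11000 / 9.8 = 1.80 mm
PW = 46.32 + 3.16 + 1.80 = 51.28 ≈ 51.3 mm.

PW ≈ 51.3 mm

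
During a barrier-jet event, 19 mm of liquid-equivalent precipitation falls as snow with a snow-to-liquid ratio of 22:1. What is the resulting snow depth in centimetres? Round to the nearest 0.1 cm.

snow depth ≈ 41.8 cm

Snow depth = liquid × ratio = 19 mm × 22 = 418 mm = 41.8 cm.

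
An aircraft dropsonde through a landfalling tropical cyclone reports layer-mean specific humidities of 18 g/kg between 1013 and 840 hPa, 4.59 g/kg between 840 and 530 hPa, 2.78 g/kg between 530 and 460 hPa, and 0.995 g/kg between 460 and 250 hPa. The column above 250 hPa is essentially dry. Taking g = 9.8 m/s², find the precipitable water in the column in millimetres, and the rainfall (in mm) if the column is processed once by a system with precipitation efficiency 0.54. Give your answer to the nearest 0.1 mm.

PW ≈ 50.4 mm; rainfall ≈ 27.2 mm

Precipitable water is the column-integrated vapour mass per unit area: PW = (1/g) Σ q̄ Δp, with q in kg/kg and Δp in Pa (1 kg/m² of water = 1 mm).
Layer 1013–840 hPa: Δp = 173 hPa = 17300 Pa, q̄ = 0.018 kg/kg → 0.018 × 17300 / 9.8 = 31.78 mm
Layer 840–530 hPa: Δp = 310 hPa = 31000 Pa, q̄ = 0.00459 kg/kg → 0.00459 × 31000 / 9.8 = 14.52 mm
Layer 530–460 hPa: Δp = 70 hPa = 7000 Pa, q̄ = 0.00278 kg/kg → 0.00278 × 7000 / 9.8 = 1.99 mm
Layer 460–250 hPa: Δp = 210 hPa = 21000 Pa, q̄ = 0.000995 kg/kg → 0.000995 × 21000 / 9.8 = 2.13 mm
PW = 31.78 + 14.52 + 1.99 + 2.13 = 50.42 ≈ 50.4 mm.
Rainfall = ε × PW = 0.54 × 50.4 = 27.2 mm.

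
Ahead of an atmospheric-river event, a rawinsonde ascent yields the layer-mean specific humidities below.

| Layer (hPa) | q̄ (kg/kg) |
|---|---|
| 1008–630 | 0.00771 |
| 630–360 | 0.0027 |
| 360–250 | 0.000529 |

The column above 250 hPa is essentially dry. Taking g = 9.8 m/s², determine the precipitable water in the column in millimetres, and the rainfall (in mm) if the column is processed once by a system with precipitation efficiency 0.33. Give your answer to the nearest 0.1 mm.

PW ≈ 37.8 mm; rainfall ≈ 12.5 mm

Precipitable water is the column-integrated vapour mass per unit area: PW = (1/g) Σ q̄ Δp, with q in kg/kg and Δp in Pa (1 kg/m² of water = 1 mm).
Layer 1008–630 hPa: Δp = 378 hPa = 37800 Pa, q̄ = 0.00771 kg/kg → 0.00771 × 37800 / 9.8 = 29.74 mm
Layer 630–360 hPa: Δp = 270 hPa = 27000 Pa, q̄ = 0.0027 kg/kg → 0.0027 × 27000 / 9.8 = 7.44 mm
Layer 360–250 hPa: Δp = 110 hPa = 11000 Pa, q̄ = 0.000529 kg/kg → 0.000529 × 11000 / 9.8 = 0.59 mm
PW = 29.74 + 7.44 + 0.59 = 37.77 ≈ 37.8 mm.
Rainfall = ε × PW = 0.33 × 37.8 = 12.5 mm.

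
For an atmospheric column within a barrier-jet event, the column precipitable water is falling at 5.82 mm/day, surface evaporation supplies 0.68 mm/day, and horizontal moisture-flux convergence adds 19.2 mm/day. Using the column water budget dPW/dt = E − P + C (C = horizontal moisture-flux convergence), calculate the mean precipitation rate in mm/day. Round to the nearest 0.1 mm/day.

P ≈ 25.7 mm/day

dPW/dt = -5.82 mm/day.
P = E + C − dPW/dt = 0.68 + (19.2) − (-5.82) = 25.7 mm/day.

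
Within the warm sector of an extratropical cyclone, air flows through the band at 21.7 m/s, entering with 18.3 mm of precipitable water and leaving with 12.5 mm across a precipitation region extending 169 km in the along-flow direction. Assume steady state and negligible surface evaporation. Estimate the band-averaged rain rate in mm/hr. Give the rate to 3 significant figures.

Column moisture flux per unit crosswind length is F = V × PW.
Inflow: F_in = 21.7 × 18.3 = 397.11 mm·m/s
Outflow: F_out = 21.7 × 12.5 = 271.25 mm·m/s
Steady-state rate R = (F_in − F_out)/L = (397.11 − 271.25) / 169000 m = 7.447e-04 mm/s.
R = 7.447e-04 × 3600 = 2.68 mm/hr.

R ≈ 2.68 mm/hr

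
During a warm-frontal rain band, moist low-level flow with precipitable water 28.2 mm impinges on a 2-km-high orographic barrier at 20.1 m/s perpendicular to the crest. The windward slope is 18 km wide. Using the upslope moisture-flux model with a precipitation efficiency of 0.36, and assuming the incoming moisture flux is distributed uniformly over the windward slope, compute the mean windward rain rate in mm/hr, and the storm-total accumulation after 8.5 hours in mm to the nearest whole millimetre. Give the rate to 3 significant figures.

Incoming column moisture flux per unit ridge length: F = V × PW = 20.1 × 28.2 = 566.82 mm·m/s.
Spread over the 18 km slope with efficiency ε = 0.36: R = ε·F/W = 0.36 × 566.82 / 18000 m = 1.134e-02 mm/s.
R = 1.134e-02 × 3600 = 40.8 mm/hr.
Over 8.5 h: total = 40.8 × 8.5 = 346.8 ≈ 347 mm.

R ≈ 40.8 mm/hr; total ≈ 347 mm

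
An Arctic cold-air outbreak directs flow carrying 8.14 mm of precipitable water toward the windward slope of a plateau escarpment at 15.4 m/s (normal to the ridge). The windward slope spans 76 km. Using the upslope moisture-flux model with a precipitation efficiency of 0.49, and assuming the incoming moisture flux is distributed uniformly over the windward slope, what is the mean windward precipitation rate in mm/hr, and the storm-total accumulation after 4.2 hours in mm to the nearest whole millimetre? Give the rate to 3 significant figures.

R ≈ 2.91 mm/hr; total ≈ 12 mm

Incoming column moisture flux per unit ridge length: F = V × PW = 15.4 × 8.14 = 125.356 mm·m/s.
Spread over the 76 km slope with efficiency ε = 0.49: R = ε·F/W = 0.49 × 125.356 / 76000 m = 8.082e-04 mm/s.
R = 8.082e-04 × 3600 = 2.91 mm/hr.
Over 4.2 h: total = 2.91 × 4.2 = 12.222 ≈ 12 mm.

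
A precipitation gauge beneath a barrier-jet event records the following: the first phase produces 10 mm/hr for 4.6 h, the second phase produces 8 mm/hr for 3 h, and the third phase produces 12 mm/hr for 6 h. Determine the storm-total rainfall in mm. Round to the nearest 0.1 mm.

Total = Σ Rᵢ Δtᵢ = 10 × 4.6 + 8 × 3 + 12 × 6
      = 46 + 24 + 72 = 142.0 mm.

total ≈ 142.0 mm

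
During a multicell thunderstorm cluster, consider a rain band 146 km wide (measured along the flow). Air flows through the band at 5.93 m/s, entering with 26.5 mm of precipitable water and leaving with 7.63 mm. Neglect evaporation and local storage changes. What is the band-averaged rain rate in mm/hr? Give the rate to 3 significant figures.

Column moisture flux per unit crosswind length is F = V × PW.
Inflow: F_in = 5.93 × 26.5 = 157.145 mm·m/s
Outflow: F_out = 5.93 × 7.63 = 45.2459 mm·m/s
Steady-state rate R = (F_in − F_out)/L = (157.145 − 45.2459) / 146000 m = 7.664e-04 mm/s.
R = 7.664e-04 × 3600 = 2.76 mm/hr.

R ≈ 2.76 mm/hr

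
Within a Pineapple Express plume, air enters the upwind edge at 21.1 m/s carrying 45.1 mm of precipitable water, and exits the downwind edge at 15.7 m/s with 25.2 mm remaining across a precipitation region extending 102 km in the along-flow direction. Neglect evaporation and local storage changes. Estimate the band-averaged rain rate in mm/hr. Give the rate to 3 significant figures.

Column moisture flux per unit crosswind length is F = V × PW.
Inflow: F_in = 21.1 × 45.1 = 951.61 mm·m/s
Outflow: F_out = 15.7 × 25.2 = 395.64 mm·m/s
Steady-state rate R = (F_in − F_out)/L = (951.61 − 395.64) / 102000 m = 5.451e-03 mm/s.
R = 5.451e-03 × 3600 = 19.6 mm/hr.

R ≈ 19.6 mm/hr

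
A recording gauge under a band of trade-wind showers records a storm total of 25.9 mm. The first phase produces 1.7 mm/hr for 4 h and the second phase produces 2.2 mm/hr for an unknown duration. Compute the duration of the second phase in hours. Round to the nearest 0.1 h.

duration ≈ 8.7 h

Known phases: 1.7 × 4 = 6.8 mm.
Remaining depth = 25.9 − 6.8 = 19.1 mm.
Duration = 19.1 / 2.2 = 8.7 h.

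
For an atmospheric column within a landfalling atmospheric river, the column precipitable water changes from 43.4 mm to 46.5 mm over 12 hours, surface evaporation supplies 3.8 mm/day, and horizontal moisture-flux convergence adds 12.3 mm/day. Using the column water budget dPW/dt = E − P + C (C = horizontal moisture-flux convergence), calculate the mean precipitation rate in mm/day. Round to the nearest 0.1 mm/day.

dPW/dt = (46.5 − 43.4) mm / (12/24 day) = +6.200 mm/day.
P = E + C − dPW/dt = 3.8 + (12.3) − (+6.200) = 9.9 mm/day.

P ≈ 9.9 mm/day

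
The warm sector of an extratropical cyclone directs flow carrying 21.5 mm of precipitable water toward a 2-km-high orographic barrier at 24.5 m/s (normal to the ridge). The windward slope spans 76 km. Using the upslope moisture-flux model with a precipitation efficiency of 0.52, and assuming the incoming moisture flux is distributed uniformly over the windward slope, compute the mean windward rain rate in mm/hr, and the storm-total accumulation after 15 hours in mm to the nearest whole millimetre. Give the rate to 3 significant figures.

R ≈ 13.0 mm/hr; total ≈ 195 mm

Incoming column moisture flux per unit ridge length: F = V × PW = 24.5 × 21.5 = 526.75 mm·m/s.
Spread over the 76 km slope with efficiency ε = 0.52: R = ε·F/W = 0.52 × 526.75 / 76000 m = 3.604e-03 mm/s.
R = 3.604e-03 × 3600 = 13.0 mm/hr.
Over 15 h: total = 13.0 × 15 = 195 mm.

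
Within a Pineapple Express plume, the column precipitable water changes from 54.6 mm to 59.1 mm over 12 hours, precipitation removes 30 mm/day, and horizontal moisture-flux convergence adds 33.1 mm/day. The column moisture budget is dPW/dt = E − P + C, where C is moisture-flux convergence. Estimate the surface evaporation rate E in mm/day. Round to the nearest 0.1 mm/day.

E ≈ 5.9 mm/day

dPW/dt = (59.1 − 54.6) mm / (12/24 day) = +9.000 mm/day.
E = dPW/dt + P − C = (+9.000) + 30 − (33.1) = 5.9 mm/day.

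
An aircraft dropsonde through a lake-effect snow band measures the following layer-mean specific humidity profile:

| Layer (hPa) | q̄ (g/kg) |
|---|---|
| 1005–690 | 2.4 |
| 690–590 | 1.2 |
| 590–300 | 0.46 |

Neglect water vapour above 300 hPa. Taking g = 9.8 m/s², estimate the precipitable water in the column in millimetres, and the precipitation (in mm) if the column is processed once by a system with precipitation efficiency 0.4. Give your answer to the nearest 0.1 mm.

PW ≈ 10.3 mm; precipitation ≈ 4.1 mm

Precipitable water is the column-integrated vapour mass per unit area: PW = (1/g) Σ q̄ Δp, with q in kg/kg and Δp in Pa (1 kg/m² of water = 1 mm).
Layer 1005–690 hPa: Δp = 315 hPa = 31500 Pa, q̄ = 0.0024 kg/kg → 0.0024 × 31500 / 9.8 = 7.71 mm
Layer 690–590 hPa: Δp = 100 hPa = 10000 Pa, q̄ = 0.0012 kg/kg → 0.0012 × 10000 / 9.8 = 1.22 mm
Layer 590–300 hPa: Δp = 290 hPa = 29000 Pa, q̄ = 0.00046 kg/kg → 0.00046 × 29000 / 9.8 = 1.36 mm
PW = 7.71 + 1.22 + 1.36 = 10.29 ≈ 10.3 mm.
Precipitation = ε × PW = 0.4 × 10.3 = 4.1 mm.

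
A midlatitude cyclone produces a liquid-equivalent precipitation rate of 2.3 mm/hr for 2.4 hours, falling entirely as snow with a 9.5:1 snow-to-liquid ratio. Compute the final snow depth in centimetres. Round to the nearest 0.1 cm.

Liquid-equivalent depth = 2.3 × 2.4 = 5.52 mm.
Snow depth = 5.52 mm × 9.5 = 52.44 mm = 5.2 cm.

snow depth ≈ 5.2 cm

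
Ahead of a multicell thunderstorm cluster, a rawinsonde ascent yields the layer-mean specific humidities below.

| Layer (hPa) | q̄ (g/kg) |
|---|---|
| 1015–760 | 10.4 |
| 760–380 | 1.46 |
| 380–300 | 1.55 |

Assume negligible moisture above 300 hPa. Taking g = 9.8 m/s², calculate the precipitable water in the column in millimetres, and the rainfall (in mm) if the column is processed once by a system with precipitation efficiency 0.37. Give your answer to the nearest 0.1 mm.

Precipitable water is the column-integrated vapour mass per unit area: PW = (1/g) Σ q̄ Δp, with q in kg/kg and Δp in Pa (1 kg/m² of water = 1 mm).
Layer 1015–760 hPa: Δp = 255 hPa = 25500 Pa, q̄ = 0.0104 kg/kg → 0.0104 × 25500 / 9.8 = 27.06 mm
Layer 760–380 hPa: Δp = 380 hPa = 38000 Pa, q̄ = 0.00146 kg/kg → 0.00146 × 38000 / 9.8 = 5.66 mm
Layer 380–300 hPa: Δp = 80 hPa = 8000 Pa, q̄ = 0.00155 kg/kg → 0.00155 × 8000 / 9.8 = 1.27 mm
PW = 27.06 + 5.66 + 1.27 = 33.99 ≈ 34.0 mm.
Rainfall = ε × PW = 0.37 × 34.0 = 12.6 mm.

PW ≈ 34.0 mm; rainfall ≈ 12.6 mm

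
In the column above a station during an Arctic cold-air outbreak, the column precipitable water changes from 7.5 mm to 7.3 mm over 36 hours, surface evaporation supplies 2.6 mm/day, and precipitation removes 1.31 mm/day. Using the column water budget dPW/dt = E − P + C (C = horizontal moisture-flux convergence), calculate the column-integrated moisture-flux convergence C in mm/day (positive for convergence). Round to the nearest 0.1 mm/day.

dPW/dt = (7.3 − 7.5) mm / (36/24 day) = -0.133 mm/day.
C = dPW/dt − E + P = (-0.133) − 2.6 + 1.31 = -1.4 mm/day.

C ≈ -1.4 mm/day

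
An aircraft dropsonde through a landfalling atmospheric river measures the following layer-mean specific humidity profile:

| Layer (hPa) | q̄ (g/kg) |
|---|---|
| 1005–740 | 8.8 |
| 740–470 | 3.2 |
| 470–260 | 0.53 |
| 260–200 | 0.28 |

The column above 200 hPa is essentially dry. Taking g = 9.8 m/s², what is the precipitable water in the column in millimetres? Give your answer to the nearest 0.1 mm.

Precipitable water is the column-integrated vapour mass per unit area: PW = (1/g) Σ q̄ Δp, with q in kg/kg and Δp in Pa (1 kg/m² of water = 1 mm).
Layer 1005–740 hPa: Δp = 265 hPa = 26500 Pa, q̄ = 0.0088 kg/kg → 0.0088 × 26500 / 9.8 = 23.80 mm
Layer 740–470 hPa: Δp = 270 hPa = 27000 Pa, q̄ = 0.0032 kg/kg → 0.0032 × 27000 / 9.8 = 8.82 mm
Layer 470–260 hPa: Δp = 210 hPa = 21000 Pa, q̄ = 0.00053 kg/kg → 0.00053 × 21000 / 9.8 = 1.14 mm
Layer 260–200 hPa: Δp = 60 hPa = 6000 Pa, q̄ = 0.00028 kg/kg → 0.00028 × 6000 / 9.8 = 0.17 mm
PW = 23.80 + 8.82 + 1.14 + 0.17 = 33.93 ≈ 33.9 mm.

PW ≈ 33.9 mm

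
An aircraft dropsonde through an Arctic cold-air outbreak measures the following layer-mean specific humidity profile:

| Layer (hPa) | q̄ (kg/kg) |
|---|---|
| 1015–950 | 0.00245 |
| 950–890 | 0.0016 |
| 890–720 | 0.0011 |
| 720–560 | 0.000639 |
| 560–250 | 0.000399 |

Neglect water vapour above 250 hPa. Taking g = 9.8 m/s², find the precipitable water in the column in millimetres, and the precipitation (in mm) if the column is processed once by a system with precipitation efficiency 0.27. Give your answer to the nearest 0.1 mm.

PW ≈ 6.8 mm; precipitation ≈ 1.8 mm

Precipitable water is the column-integrated vapour mass per unit area: PW = (1/g) Σ q̄ Δp, with q in kg/kg and Δp in Pa (1 kg/m² of water = 1 mm).
Layer 1015–950 hPa: Δp = 65 hPa = 6500 Pa, q̄ = 0.00245 kg/kg → 0.00245 × 6500 / 9.8 = 1.62 mm
Layer 950–890 hPa: Δp = 60 hPa = 6000 Pa, q̄ = 0.0016 kg/kg → 0.0016 × 6000 / 9.8 = 0.98 mm
Layer 890–720 hPa: Δp = 170 hPa = 17000 Pa, q̄ = 0.0011 kg/kg → 0.0011 × 17000 / 9.8 = 1.91 mm
Layer 720–560 hPa: Δp = 160 hPa = 16000 Pa, q̄ = 0.000639 kg/kg → 0.000639 × 16000 / 9.8 = 1.04 mm
Layer 560–250 hPa: Δp = 310 hPa = 31000 Pa, q̄ = 0.000399 kg/kg → 0.000399 × 31000 / 9.8 = 1.26 mm
PW = 1.62 + 0.98 + 1.91 + 1.04 + 1.26 = 6.81 ≈ 6.8 mm.
Precipitation = ε × PW = 0.27 × 6.8 = 1.8 mm.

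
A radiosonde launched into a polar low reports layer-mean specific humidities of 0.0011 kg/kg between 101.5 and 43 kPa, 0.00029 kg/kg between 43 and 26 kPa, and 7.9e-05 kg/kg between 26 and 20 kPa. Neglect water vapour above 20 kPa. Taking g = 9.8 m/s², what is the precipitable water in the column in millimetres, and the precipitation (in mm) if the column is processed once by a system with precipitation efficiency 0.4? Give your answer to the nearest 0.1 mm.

PW ≈ 7.1 mm; precipitation ≈ 2.8 mm

Precipitable water is the column-integrated vapour mass per unit area: PW = (1/g) Σ q̄ Δp, with q in kg/kg and Δp in Pa (1 kg/m² of water = 1 mm).
Layer 101.5–43 kPa: Δp = 585 hPa = 58500 Pa, q̄ = 0.0011 kg/kg → 0.0011 × 58500 / 9.8 = 6.57 mm
Layer 43–26 kPa: Δp = 170 hPa = 17000 Pa, q̄ = 0.00029 kg/kg → 0.00029 × 17000 / 9.8 = 0.50 mm
Layer 26–20 kPa: Δp = 60 hPa = 6000 Pa, q̄ = 7.9e-05 kg/kg → 7.9e-05 × 6000 / 9.8 = 0.05 mm
PW = 6.57 + 0.50 + 0.05 = 7.12 ≈ 7.1 mm.
Precipitation = ε × PW = 0.4 × 7.1 = 2.8 mm.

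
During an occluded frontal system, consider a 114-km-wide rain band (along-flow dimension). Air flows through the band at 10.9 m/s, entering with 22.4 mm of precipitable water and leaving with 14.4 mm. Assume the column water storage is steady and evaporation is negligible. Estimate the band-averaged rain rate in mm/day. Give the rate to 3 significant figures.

Column moisture flux per unit crosswind length is F = V × PW.
Inflow: F_in = 10.9 × 22.4 = 244.16 mm·m/s
Outflow: F_out = 10.9 × 14.4 = 156.96 mm·m/s
Steady-state rate R = (F_in − F_out)/L = (244.16 − 156.96) / 114000 m = 7.649e-04 mm/s.
R = 7.649e-04 × 3600 × 24 = 66.1 mm/day.

R ≈ 66.1 mm/day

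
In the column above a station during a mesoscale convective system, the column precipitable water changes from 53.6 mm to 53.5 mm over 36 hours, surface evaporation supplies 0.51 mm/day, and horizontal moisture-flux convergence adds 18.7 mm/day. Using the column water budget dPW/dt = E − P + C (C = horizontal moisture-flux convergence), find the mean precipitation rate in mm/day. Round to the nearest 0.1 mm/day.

P ≈ 19.3 mm/day

dPW/dt = (53.5 − 53.6) mm / (36/24 day) = -0.067 mm/day.
P = E + C − dPW/dt = 0.51 + (18.7) − (-0.067) = 19.3 mm/day.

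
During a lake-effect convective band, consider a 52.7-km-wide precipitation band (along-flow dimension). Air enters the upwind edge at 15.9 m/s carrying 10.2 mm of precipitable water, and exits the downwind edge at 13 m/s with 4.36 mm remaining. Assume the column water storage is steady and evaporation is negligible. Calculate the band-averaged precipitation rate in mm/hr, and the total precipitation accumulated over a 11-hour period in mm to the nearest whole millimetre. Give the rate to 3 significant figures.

Column moisture flux per unit crosswind length is F = V × PW.
Inflow: F_in = 15.9 × 10.2 = 162.18 mm·m/s
Outflow: F_out = 13 × 4.36 = 56.68 mm·m/s
Steady-state rate R = (F_in − F_out)/L = (162.18 − 56.68) / 52700 m = 2.002e-03 mm/s.
R = 2.002e-03 × 3600 = 7.21 mm/hr.
Over 11 h: total = 7.21 × 11 = 79.31 ≈ 79 mm.

R ≈ 7.21 mm/hr; total ≈ 79 mm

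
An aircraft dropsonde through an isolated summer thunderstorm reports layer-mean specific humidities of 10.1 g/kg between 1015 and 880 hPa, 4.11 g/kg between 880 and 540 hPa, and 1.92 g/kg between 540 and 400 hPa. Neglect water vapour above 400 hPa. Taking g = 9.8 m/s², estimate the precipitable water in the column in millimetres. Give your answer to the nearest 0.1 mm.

Precipitable water is the column-integrated vapour mass per unit area: PW = (1/g) Σ q̄ Δp, with q in kg/kg and Δp in Pa (1 kg/m² of water = 1 mm).
Layer 1015–880 hPa: Δp = 135 hPa = 13500 Pa, q̄ = 0.0101 kg/kg → 0.0101 × 13500 / 9.8 = 13.91 mm
Layer 880–540 hPa: Δp = 340 hPa = 34000 Pa, q̄ = 0.00411 kg/kg → 0.00411 × 34000 / 9.8 = 14.26 mm
Layer 540–400 hPa: Δp = 140 hPa = 14000 Pa, q̄ = 0.00192 kg/kg → 0.00192 × 14000 / 9.8 = 2.74 mm
PW = 13.91 + 14.26 + 2.74 = 30.91 ≈ 30.9 mm.

PW ≈ 30.9 mm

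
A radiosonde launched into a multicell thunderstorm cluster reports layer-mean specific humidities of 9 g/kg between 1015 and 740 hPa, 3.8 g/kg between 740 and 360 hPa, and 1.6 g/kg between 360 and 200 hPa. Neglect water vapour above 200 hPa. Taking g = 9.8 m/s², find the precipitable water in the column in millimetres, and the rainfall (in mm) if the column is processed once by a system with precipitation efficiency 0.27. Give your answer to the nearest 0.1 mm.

Precipitable water is the column-integrated vapour mass per unit area: PW = (1/g) Σ q̄ Δp, with q in kg/kg and Δp in Pa (1 kg/m² of water = 1 mm).
Layer 1015–740 hPa: Δp = 275 hPa = 27500 Pa, q̄ = 0.009 kg/kg → 0.009 × 27500 / 9.8 = 25.26 mm
Layer 740–360 hPa: Δp = 380 hPa = 38000 Pa, q̄ = 0.0038 kg/kg → 0.0038 × 38000 / 9.8 = 14.73 mm
Layer 360–200 hPa: Δp = 160 hPa = 16000 Pa, q̄ = 0.0016 kg/kg → 0.0016 × 16000 / 9.8 = 2.61 mm
PW = 25.26 + 14.73 + 2.61 = 42.60 ≈ 42.6 mm.
Rainfall = ε × PW = 0.27 × 42.6 = 11.5 mm.

PW ≈ 42.6 mm; rainfall ≈ 11.5 mm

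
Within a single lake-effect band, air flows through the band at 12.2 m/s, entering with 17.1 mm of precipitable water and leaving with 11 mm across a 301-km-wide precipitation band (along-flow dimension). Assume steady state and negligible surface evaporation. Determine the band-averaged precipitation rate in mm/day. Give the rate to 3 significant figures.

R ≈ 21.4 mm/day

Column moisture flux per unit crosswind length is F = V × PW.
Inflow: F_in = 12.2 × 17.1 = 208.62 mm·m/s
Outflow: F_out = 12.2 × 11 = 134.2 mm·m/s
Steady-state rate R = (F_in − F_out)/L = (208.62 − 134.2) / 301000 m = 2.472e-04 mm/s.
R = 2.472e-04 × 3600 × 24 = 21.4 mm/day.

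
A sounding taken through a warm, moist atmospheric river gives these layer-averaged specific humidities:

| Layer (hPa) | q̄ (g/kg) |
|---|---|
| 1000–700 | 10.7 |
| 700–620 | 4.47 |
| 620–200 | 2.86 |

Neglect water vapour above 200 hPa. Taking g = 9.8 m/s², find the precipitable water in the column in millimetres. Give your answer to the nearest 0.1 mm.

Precipitable water is the column-integrated vapour mass per unit area: PW = (1/g) Σ q̄ Δp, with q in kg/kg and Δp in Pa (1 kg/m² of water = 1 mm).
Layer 1000–700 hPa: Δp = 300 hPa = 30000 Pa, q̄ = 0.0107 kg/kg → 0.0107 × 30000 / 9.8 = 32.76 mm
Layer 700–620 hPa: Δp = 80 hPa = 8000 Pa, q̄ = 0.00447 kg/kg → 0.00447 × 8000 / 9.8 = 3.65 mm
Layer 620–200 hPa: Δp = 420 hPa = 42000 Pa, q̄ = 0.00286 kg/kg → 0.00286 × 42000 / 9.8 = 12.26 mm
PW = 32.76 + 3.65 + 12.26 = 48.67 ≈ 48.7 mm.

PW ≈ 48.7 mm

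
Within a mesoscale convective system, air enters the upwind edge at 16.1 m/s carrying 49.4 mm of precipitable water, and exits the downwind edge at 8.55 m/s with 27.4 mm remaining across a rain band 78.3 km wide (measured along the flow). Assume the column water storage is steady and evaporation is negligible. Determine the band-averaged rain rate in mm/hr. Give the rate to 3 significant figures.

Column moisture flux per unit crosswind length is F = V × PW.
Inflow: F_in = 16.1 × 49.4 = 795.34 mm·m/s
Outflow: F_out = 8.55 × 27.4 = 234.27 mm·m/s
Steady-state rate R = (F_in − F_out)/L = (795.34 − 234.27) / 78300 m = 7.166e-03 mm/s.
R = 7.166e-03 × 3600 = 25.8 mm/hr.

R ≈ 25.8 mm/hr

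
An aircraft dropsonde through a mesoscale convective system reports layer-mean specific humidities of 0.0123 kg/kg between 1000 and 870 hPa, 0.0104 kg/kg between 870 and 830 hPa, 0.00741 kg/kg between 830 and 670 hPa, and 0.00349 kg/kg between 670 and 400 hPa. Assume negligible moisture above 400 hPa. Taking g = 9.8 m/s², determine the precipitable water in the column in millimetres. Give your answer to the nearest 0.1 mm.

Precipitable water is the column-integrated vapour mass per unit area: PW = (1/g) Σ q̄ Δp, with q in kg/kg and Δp in Pa (1 kg/m² of water = 1 mm).
Layer 1000–870 hPa: Δp = 130 hPa = 13000 Pa, q̄ = 0.0123 kg/kg → 0.0123 × 13000 / 9.8 = 16.32 mm
Layer 870–830 hPa: Δp = 40 hPa = 4000 Pa, q̄ = 0.0104 kg/kg → 0.0104 × 4000 / 9.8 = 4.24 mm
Layer 830–670 hPa: Δp = 160 hPa = 16000 Pa, q̄ = 0.00741 kg/kg → 0.00741 × 16000 / 9.8 = 12.10 mm
Layer 670–400 hPa: Δp = 270 hPa = 27000 Pa, q̄ = 0.00349 kg/kg → 0.00349 × 27000 / 9.8 = 9.62 mm
PW = 16.32 + 4.24 + 12.10 + 9.62 = 42.28 ≈ 42.3 mm.

PW ≈ 42.3 mm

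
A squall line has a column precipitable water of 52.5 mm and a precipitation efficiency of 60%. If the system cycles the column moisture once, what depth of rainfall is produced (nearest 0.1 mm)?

Rainfall = ε × PW = 0.60 × 52.5 = 31.5 mm.

rainfall ≈ 31.5 mm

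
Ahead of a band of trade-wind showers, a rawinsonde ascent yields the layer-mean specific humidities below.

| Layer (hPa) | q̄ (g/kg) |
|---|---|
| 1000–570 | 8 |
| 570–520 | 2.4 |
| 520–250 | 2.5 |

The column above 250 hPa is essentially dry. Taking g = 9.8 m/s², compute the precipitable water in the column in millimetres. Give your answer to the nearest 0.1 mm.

PW ≈ 43.2 mm

Precipitable water is the column-integrated vapour mass per unit area: PW = (1/g) Σ q̄ Δp, with q in kg/kg and Δp in Pa (1 kg/m² of water = 1 mm).
Layer 1000–570 hPa: Δp = 430 hPa = 43000 Pa, q̄ = 0.008 kg/kg → 0.008 × 43000 / 9.8 = 35.10 mm
Layer 570–520 hPa: Δp = 50 hPa = 5000 Pa, q̄ = 0.0024 kg/kg → 0.0024 × 5000 / 9.8 = 1.22 mm
Layer 520–250 hPa: Δp = 270 hPa = 27000 Pa, q̄ = 0.0025 kg/kg → 0.0025 × 27000 / 9.8 = 6.89 mm
PW = 35.10 + 1.22 + 6.89 = 43.21 ≈ 43.2 mm.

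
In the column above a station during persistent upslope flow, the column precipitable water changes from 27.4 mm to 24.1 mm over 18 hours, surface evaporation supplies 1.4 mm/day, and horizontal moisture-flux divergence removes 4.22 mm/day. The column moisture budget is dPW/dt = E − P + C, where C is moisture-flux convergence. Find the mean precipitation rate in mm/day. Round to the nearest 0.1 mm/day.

P ≈ 1.6 mm/day

dPW/dt = (24.1 − 27.4) mm / (18/24 day) = -4.400 mm/day.
P = E + C − dPW/dt = 1.4 + (-4.22) − (-4.400) = 1.6 mm/day.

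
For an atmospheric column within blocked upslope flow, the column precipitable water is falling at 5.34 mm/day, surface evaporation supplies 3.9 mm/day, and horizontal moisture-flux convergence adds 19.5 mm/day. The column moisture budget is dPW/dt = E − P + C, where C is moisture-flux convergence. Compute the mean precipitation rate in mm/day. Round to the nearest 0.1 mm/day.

dPW/dt = -5.34 mm/day.
P = E + C − dPW/dt = 3.9 + (19.5) − (-5.34) = 28.7 mm/day.

P ≈ 28.7 mm/day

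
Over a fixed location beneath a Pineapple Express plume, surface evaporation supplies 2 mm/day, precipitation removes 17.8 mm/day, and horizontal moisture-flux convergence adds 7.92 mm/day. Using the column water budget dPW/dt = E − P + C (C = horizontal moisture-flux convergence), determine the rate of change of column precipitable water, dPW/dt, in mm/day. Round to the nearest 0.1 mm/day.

dPW/dt = E − P + C = 2 − 17.8 + (7.92) = -7.9 mm/day.

dPW/dt ≈ -7.9 mm/day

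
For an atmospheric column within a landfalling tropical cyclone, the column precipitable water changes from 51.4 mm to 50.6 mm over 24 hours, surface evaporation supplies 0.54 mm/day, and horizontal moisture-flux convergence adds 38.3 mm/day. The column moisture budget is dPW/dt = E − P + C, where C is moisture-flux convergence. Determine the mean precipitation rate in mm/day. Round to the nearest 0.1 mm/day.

P ≈ 39.6 mm/day

dPW/dt = (50.6 − 51.4) mm / (24/24 day) = -0.800 mm/day.
P = E + C − dPW/dt = 0.54 + (38.3) − (-0.800) = 39.6 mm/day.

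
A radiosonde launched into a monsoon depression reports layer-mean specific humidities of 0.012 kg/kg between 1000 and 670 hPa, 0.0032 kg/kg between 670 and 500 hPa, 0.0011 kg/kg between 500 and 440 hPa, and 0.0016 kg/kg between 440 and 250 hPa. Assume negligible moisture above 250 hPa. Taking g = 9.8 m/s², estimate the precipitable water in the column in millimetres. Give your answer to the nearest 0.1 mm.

PW ≈ 49.7 mm

Precipitable water is the column-integrated vapour mass per unit area: PW = (1/g) Σ q̄ Δp, with q in kg/kg and Δp in Pa (1 kg/m² of water = 1 mm).
Layer 1000–670 hPa: Δp = 330 hPa = 33000 Pa, q̄ = 0.012 kg/kg → 0.012 × 33000 / 9.8 = 40.41 mm
Layer 670–500 hPa: Δp = 170 hPa = 17000 Pa, q̄ = 0.0032 kg/kg → 0.0032 × 17000 / 9.8 = 5.55 mm
Layer 500–440 hPa: Δp = 60 hPa = 6000 Pa, q̄ = 0.0011 kg/kg → 0.0011 × 6000 / 9.8 = 0.67 mm
Layer 440–250 hPa: Δp = 190 hPa = 19000 Pa, q̄ = 0.0016 kg/kg → 0.0016 × 19000 / 9.8 = 3.10 mm
PW = 40.41 + 5.55 + 0.67 + 3.10 = 49.73 ≈ 49.7 mm.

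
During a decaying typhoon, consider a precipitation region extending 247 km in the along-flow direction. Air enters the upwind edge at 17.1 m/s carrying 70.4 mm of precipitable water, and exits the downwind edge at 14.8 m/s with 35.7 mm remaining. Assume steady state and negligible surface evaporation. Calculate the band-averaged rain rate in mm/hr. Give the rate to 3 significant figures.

R ≈ 9.85 mm/hr

Column moisture flux per unit crosswind length is F = V × PW.
Inflow: F_in = 17.1 × 70.4 = 1203.84 mm·m/s
Outflow: F_out = 14.8 × 35.7 = 528.36 mm·m/s
Steady-state rate R = (F_in − F_out)/L = (1203.84 − 528.36) / 247000 m = 2.735e-03 mm/s.
R = 2.735e-03 × 3600 = 9.85 mm/hr.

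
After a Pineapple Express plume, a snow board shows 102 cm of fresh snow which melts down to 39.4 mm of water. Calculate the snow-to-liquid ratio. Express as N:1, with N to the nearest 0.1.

Ratio = snow depth / SWE = 1020 mm / 39.4 mm = 25.9, i.e. 25.9:1.

ratio ≈ 25.9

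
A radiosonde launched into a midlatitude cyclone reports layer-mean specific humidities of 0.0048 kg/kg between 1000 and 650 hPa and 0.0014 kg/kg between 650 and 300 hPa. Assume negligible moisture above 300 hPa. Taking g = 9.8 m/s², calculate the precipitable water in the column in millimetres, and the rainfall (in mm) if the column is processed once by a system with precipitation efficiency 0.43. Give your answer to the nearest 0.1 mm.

Precipitable water is the column-integrated vapour mass per unit area: PW = (1/g) Σ q̄ Δp, with q in kg/kg and Δp in Pa (1 kg/m² of water = 1 mm).
Layer 1000–650 hPa: Δp = 350 hPa = 35000 Pa, q̄ = 0.0048 kg/kg → 0.0048 × 35000 / 9.8 = 17.14 mm
Layer 650–300 hPa: Δp = 350 hPa = 35000 Pa, q̄ = 0.0014 kg/kg → 0.0014 × 35000 / 9.8 = 5.00 mm
PW = 17.14 + 5.00 = 22.14 ≈ 22.1 mm.
Rainfall = ε × PW = 0.43 × 22.1 = 9.5 mm.

PW ≈ 22.1 mm; rainfall ≈ 9.5 mm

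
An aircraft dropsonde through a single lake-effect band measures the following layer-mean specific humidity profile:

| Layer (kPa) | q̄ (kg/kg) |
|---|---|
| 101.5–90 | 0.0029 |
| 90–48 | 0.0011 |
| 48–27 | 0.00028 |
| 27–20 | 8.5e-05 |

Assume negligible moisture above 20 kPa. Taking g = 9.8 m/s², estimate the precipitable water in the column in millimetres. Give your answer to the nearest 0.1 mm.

Precipitable water is the column-integrated vapour mass per unit area: PW = (1/g) Σ q̄ Δp, with q in kg/kg and Δp in Pa (1 kg/m² of water = 1 mm).
Layer 101.5–90 kPa: Δp = 115 hPa = 11500 Pa, q̄ = 0.0029 kg/kg → 0.0029 × 11500 / 9.8 = 3.40 mm
Layer 90–48 kPa: Δp = 420 hPa = 42000 Pa, q̄ = 0.0011 kg/kg → 0.0011 × 42000 / 9.8 = 4.71 mm
Layer 48–27 kPa: Δp = 210 hPa = 21000 Pa, q̄ = 0.00028 kg/kg → 0.00028 × 21000 / 9.8 = 0.60 mm
Layer 27–20 kPa: Δp = 70 hPa = 7000 Pa, q̄ = 8.5e-05 kg/kg → 8.5e-05 × 7000 / 9.8 = 0.06 mm
PW = 3.40 + 4.71 + 0.60 + 0.06 = 8.77 ≈ 8.8 mm.

PW ≈ 8.8 mm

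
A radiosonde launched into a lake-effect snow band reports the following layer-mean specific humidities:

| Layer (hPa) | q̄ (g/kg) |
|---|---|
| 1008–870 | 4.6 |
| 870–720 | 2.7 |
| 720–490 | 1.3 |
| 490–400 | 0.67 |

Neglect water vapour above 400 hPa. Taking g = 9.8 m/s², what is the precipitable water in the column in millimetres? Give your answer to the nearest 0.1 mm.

PW ≈ 14.3 mm

Precipitable water is the column-integrated vapour mass per unit area: PW = (1/g) Σ q̄ Δp, with q in kg/kg and Δp in Pa (1 kg/m² of water = 1 mm).
Layer 1008–870 hPa: Δp = 138 hPa = 13800 Pa, q̄ = 0.0046 kg/kg → 0.0046 × 13800 / 9.8 = 6.48 mm
Layer 870–720 hPa: Δp = 150 hPa = 15000 Pa, q̄ = 0.0027 kg/kg → 0.0027 × 15000 / 9.8 = 4.13 mm
Layer 720–490 hPa: Δp = 230 hPa = 23000 Pa, q̄ = 0.0013 kg/kg → 0.0013 × 23000 / 9.8 = 3.05 mm
Layer 490–400 hPa: Δp = 90 hPa = 9000 Pa, q̄ = 0.00067 kg/kg → 0.00067 × 9000 / 9.8 = 0.62 mm
PW = 6.48 + 4.13 + 3.05 + 0.62 = 14.28 ≈ 14.3 mm.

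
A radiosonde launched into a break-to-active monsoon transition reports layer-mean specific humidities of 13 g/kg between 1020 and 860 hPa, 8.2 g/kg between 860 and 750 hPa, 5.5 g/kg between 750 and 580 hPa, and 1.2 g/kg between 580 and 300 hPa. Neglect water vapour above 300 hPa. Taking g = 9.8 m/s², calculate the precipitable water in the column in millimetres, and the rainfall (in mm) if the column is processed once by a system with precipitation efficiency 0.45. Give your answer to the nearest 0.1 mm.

PW ≈ 43.4 mm; rainfall ≈ 19.5 mm

Precipitable water is the column-integrated vapour mass per unit area: PW = (1/g) Σ q̄ Δp, with q in kg/kg and Δp in Pa (1 kg/m² of water = 1 mm).
Layer 1020–860 hPa: Δp = 160 hPa = 16000 Pa, q̄ = 0.013 kg/kg → 0.013 × 16000 / 9.8 = 21.22 mm
Layer 860–750 hPa: Δp = 110 hPa = 11000 Pa, q̄ = 0.0082 kg/kg → 0.0082 × 11000 / 9.8 = 9.20 mm
Layer 750–580 hPa: Δp = 170 hPa = 17000 Pa, q̄ = 0.0055 kg/kg → 0.0055 × 17000 / 9.8 = 9.54 mm
Layer 580–300 hPa: Δp = 280 hPa = 28000 Pa, q̄ = 0.0012 kg/kg → 0.0012 × 28000 / 9.8 = 3.43 mm
PW = 21.22 + 9.20 + 9.54 + 3.43 = 43.39 ≈ 43.4 mm.
Rainfall = ε × PW = 0.45 × 43.4 = 19.5 mm.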